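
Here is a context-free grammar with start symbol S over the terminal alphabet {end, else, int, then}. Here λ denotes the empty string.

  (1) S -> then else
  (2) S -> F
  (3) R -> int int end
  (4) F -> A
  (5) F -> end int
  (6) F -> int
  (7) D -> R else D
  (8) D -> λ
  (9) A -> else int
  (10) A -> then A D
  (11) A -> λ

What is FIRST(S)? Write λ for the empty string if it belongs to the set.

FIRST(R) = {int}
FIRST(A) = {λ, else, then}
FIRST(F) = {λ, else, end, int, then}  (via A)
FIRST(D) = {λ, int}  (via R else D)
FIRST(S) = {λ, else, end, int, then}  (via F)

{λ, else, end, int, then}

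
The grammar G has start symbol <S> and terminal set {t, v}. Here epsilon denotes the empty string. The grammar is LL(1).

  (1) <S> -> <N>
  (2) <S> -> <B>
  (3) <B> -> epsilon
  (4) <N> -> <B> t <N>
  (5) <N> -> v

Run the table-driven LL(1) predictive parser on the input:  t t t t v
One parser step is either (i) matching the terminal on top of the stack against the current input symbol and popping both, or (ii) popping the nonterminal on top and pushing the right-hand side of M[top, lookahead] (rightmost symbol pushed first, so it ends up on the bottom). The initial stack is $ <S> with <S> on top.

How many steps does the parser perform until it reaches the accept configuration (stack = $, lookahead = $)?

15

      Stack        Input        Action
   1  $ <S>        t t t t v $  expand <S> -> <N>
   2  $ <N>        t t t t v $  expand <N> -> <B> t <N>
   3  $ <N> t <B>  t t t t v $  expand <B> -> epsilon
   4  $ <N> t      t t t t v $  match t
   5  $ <N>        t t t v $    expand <N> -> <B> t <N>
   6  $ <N> t <B>  t t t v $    expand <B> -> epsilon
   7  $ <N> t      t t t v $    match t
   8  $ <N>        t t v $      expand <N> -> <B> t <N>
   9  $ <N> t <B>  t t v $      expand <B> -> epsilon
  10  $ <N> t      t t v $      match t
  11  $ <N>        t v $        expand <N> -> <B> t <N>
  12  $ <N> t <B>  t v $        expand <B> -> epsilon
  13  $ <N> t      t v $        match t
  14  $ <N>        v $          expand <N> -> v
  15  $ v          v $          match v
Accept reached after 15 steps.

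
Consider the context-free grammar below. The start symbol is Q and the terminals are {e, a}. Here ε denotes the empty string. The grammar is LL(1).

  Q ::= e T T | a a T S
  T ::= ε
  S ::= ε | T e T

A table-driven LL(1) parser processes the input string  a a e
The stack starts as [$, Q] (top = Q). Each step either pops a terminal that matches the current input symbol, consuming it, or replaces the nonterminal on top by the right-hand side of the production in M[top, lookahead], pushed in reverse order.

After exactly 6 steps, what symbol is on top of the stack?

     Stack      Input    Action
  1  $ Q        a a e $  expand Q ::= a a T S
  2  $ S T a a  a a e $  match a
  3  $ S T a    a e $    match a
  4  $ S T      e $      expand T ::= ε
  5  $ S        e $      expand S ::= T e T
  6  $ T e T    e $      expand T ::= ε
Stack after step 6: $ T e (top = e).

e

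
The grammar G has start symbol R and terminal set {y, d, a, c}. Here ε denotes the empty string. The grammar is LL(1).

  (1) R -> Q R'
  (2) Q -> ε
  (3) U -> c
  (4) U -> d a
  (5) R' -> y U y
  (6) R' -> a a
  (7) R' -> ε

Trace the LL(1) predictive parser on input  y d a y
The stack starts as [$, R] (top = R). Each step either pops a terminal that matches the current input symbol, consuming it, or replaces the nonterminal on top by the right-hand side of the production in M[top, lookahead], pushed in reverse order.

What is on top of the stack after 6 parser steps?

     Stack    Input      Action
  1  $ R      y d a y $  expand R -> Q R'
  2  $ R' Q   y d a y $  expand Q -> ε
  3  $ R'     y d a y $  expand R' -> y U y
  4  $ y U y  y d a y $  match y
  5  $ y U    d a y $    expand U -> d a
  6  $ y a d  d a y $    match d
Stack after step 6: $ y a (top = a).

a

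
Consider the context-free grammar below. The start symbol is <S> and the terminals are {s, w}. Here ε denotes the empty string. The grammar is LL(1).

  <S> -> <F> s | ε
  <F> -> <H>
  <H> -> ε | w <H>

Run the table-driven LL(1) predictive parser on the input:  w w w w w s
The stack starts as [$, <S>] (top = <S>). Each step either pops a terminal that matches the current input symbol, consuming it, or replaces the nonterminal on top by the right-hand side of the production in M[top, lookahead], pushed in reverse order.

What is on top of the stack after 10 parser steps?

<H>

step 1: stack=$ <S>  input=w w w w w s $  — expand <S> -> <F> s
step 2: stack=$ s <F>  input=w w w w w s $  — expand <F> -> <H>
step 3: stack=$ s <H>  input=w w w w w s $  — expand <H> -> w <H>
step 4: stack=$ s <H> w  input=w w w w w s $  — match w
step 5: stack=$ s <H>  input=w w w w s $  — expand <H> -> w <H>
step 6: stack=$ s <H> w  input=w w w w s $  — match w
step 7: stack=$ s <H>  input=w w w s $  — expand <H> -> w <H>
step 8: stack=$ s <H> w  input=w w w s $  — match w
step 9: stack=$ s <H>  input=w w s $  — expand <H> -> w <H>
step 10: stack=$ s <H> w  input=w w s $  — match w
Stack after step 10: $ s <H> (top = <H>).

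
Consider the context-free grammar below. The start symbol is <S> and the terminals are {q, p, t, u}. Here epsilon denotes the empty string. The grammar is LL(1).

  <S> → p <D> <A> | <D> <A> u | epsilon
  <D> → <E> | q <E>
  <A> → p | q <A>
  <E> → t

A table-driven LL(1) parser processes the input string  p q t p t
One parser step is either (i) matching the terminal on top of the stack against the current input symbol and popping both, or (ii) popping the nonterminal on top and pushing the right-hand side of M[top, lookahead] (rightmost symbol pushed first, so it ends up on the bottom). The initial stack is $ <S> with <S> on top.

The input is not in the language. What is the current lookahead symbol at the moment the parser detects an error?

t

step 1: stack=$ <S>  input=p q t p t $  — expand <S> → p <D> <A>
step 2: stack=$ <A> <D> p  input=p q t p t $  — match p
step 3: stack=$ <A> <D>  input=q t p t $  — expand <D> → q <E>
step 4: stack=$ <A> <E> q  input=q t p t $  — match q
step 5: stack=$ <A> <E>  input=t p t $  — expand <E> → t
step 6: stack=$ <A> t  input=t p t $  — match t
step 7: stack=$ <A>  input=p t $  — expand <A> → p
step 8: stack=$ p  input=p t $  — match p
step 9: stack=$  input=t $  — error: stack empty but input remains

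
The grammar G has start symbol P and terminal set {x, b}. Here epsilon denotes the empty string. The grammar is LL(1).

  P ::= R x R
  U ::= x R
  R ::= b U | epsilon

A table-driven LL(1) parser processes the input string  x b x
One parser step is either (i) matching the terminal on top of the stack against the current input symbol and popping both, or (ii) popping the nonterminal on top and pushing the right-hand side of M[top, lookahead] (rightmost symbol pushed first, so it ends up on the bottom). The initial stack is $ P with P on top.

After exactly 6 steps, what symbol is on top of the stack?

x

     Stack    Input    Action
  1  $ P      x b x $  expand P ::= R x R
  2  $ R x R  x b x $  expand R ::= epsilon
  3  $ R x    x b x $  match x
  4  $ R      b x $    expand R ::= b U
  5  $ U b    b x $    match b
  6  $ U      x $      expand U ::= x R
Stack after step 6: $ R x (top = x).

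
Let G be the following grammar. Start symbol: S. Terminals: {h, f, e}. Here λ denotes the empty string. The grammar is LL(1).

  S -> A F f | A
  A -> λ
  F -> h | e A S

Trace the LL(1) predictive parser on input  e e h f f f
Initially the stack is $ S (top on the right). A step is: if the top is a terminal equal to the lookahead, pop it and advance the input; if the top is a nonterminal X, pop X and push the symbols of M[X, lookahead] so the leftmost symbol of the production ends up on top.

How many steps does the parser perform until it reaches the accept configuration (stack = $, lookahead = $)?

      Stack        Input          Action
   1  $ S          e e h f f f $  expand S -> A F f
   2  $ f F A      e e h f f f $  expand A -> λ
   3  $ f F        e e h f f f $  expand F -> e A S
   4  $ f S A e    e e h f f f $  match e
   5  $ f S A      e h f f f $    expand A -> λ
   6  $ f S        e h f f f $    expand S -> A F f
   7  $ f f F A    e h f f f $    expand A -> λ
   8  $ f f F      e h f f f $    expand F -> e A S
   9  $ f f S A e  e h f f f $    match e
  10  $ f f S A    h f f f $      expand A -> λ
  11  $ f f S      h f f f $      expand S -> A F f
  12  $ f f f F A  h f f f $      expand A -> λ
  13  $ f f f F    h f f f $      expand F -> h
  14  $ f f f h    h f f f $      match h
  15  $ f f f      f f f $        match f
  16  $ f f        f f $          match f
  17  $ f          f $            match f
Accept reached after 17 steps.

17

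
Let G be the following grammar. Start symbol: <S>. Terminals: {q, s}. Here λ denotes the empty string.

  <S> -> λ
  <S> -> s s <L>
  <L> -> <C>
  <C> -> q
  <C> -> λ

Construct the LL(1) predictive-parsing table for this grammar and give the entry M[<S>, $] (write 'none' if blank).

<S> -> λ

FIRST(<S>) = {λ, s}
FIRST(<C>) = {λ, q}
FIRST(<L>) = {λ, q}  (via <C>)
FOLLOW(<S>) includes $ since <S> is the start symbol.
FOLLOW(<S>): <S> appears on no right-hand side. Thus FOLLOW(<S>) = {$}.
For <S> -> λ: FIRST(λ) = {λ}, so it goes in M[<S>, t] for t ∈ {}; since λ ∈ FIRST, also for every t ∈ FOLLOW(<S>) = {$}.
For <S> -> s s <L>: FIRST(s s <L>) = {s}, so it goes in M[<S>, t] for t ∈ {s}.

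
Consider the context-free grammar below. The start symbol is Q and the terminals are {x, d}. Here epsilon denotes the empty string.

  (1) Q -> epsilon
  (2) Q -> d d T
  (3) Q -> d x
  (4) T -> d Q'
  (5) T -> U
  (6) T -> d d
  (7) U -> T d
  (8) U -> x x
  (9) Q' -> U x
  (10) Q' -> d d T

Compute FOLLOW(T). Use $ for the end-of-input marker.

FIRST(Q): from Q->epsilon we get {epsilon}; from Q->d d T we get {d}; from Q->d x we get {d}. So FIRST(Q) = {epsilon, d}.
FIRST(T): from T->d Q' we get {d}; from T->U we get {d, x}; from T->d d we get {d}. So FIRST(T) = {d, x}.
FIRST(U): from U->T d we get {d, x}; from U->x x we get {x}. So FIRST(U) = {d, x}.
FIRST(Q'): from Q'->U x we get {d, x}; from Q'->d d T we get {d}. So FIRST(Q') = {d, x}.
FOLLOW(Q) includes $ since Q is the start symbol.
FOLLOW(Q): Q appears on no right-hand side. Thus FOLLOW(Q) = {$}.
FOLLOW(T): in Q->d d T, the suffix after T is empty, so FOLLOW(T) ⊇ FOLLOW(Q) = {$}; in U->T d, T is followed by d with FIRST {d}; in Q'->d d T, the suffix after T is empty, so FOLLOW(T) ⊇ FOLLOW(Q') = {$, d}. Thus FOLLOW(T) = {$, d}.
FOLLOW(U): in T->U, the suffix after U is empty, so FOLLOW(U) ⊇ FOLLOW(T) = {$, d}; in Q'->U x, U is followed by x with FIRST {x}. Thus FOLLOW(U) = {$, d, x}.
FOLLOW(Q'): in T->d Q', the suffix after Q' is empty, so FOLLOW(Q') ⊇ FOLLOW(T) = {$, d}. Thus FOLLOW(Q') = {$, d}.

{$, d}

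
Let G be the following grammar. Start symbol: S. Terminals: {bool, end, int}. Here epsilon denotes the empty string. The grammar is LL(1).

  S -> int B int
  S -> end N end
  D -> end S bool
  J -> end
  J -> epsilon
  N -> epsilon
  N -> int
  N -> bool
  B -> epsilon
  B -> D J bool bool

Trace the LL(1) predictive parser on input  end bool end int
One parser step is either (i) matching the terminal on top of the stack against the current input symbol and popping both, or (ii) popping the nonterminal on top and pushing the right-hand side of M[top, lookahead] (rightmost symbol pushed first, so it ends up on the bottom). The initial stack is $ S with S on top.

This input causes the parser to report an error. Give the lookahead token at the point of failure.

step 1: stack=$ S  input=end bool end int $  — expand S -> end N end
step 2: stack=$ end N end  input=end bool end int $  — match end
step 3: stack=$ end N  input=bool end int $  — expand N -> bool
step 4: stack=$ end bool  input=bool end int $  — match bool
step 5: stack=$ end  input=end int $  — match end
step 6: stack=$  input=int $  — error: stack empty but input remains

int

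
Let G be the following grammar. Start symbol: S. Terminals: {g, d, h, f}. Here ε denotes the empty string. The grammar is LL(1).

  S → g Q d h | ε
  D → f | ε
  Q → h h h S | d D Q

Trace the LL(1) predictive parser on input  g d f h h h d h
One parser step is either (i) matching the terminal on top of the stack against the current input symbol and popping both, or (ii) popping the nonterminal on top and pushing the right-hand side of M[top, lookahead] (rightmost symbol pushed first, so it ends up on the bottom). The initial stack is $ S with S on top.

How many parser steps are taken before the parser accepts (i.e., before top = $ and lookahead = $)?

step 1: stack=$ S  input=g d f h h h d h $  — expand S → g Q d h
step 2: stack=$ h d Q g  input=g d f h h h d h $  — match g
step 3: stack=$ h d Q  input=d f h h h d h $  — expand Q → d D Q
step 4: stack=$ h d Q D d  input=d f h h h d h $  — match d
step 5: stack=$ h d Q D  input=f h h h d h $  — expand D → f
step 6: stack=$ h d Q f  input=f h h h d h $  — match f
step 7: stack=$ h d Q  input=h h h d h $  — expand Q → h h h S
step 8: stack=$ h d S h h h  input=h h h d h $  — match h
step 9: stack=$ h d S h h  input=h h d h $  — match h
step 10: stack=$ h d S h  input=h d h $  — match h
step 11: stack=$ h d S  input=d h $  — expand S → ε
step 12: stack=$ h d  input=d h $  — match d
step 13: stack=$ h  input=h $  — match h
Accept reached after 13 steps.

13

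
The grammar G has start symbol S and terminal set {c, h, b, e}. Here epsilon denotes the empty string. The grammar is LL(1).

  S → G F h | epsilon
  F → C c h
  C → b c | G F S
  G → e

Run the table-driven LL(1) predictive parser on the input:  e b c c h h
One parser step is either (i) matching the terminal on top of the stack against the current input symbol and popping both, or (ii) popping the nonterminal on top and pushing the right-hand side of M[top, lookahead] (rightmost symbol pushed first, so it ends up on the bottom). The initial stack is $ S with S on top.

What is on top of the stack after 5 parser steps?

b

     Stack      Input          Action
  1  $ S        e b c c h h $  expand S → G F h
  2  $ h F G    e b c c h h $  expand G → e
  3  $ h F e    e b c c h h $  match e
  4  $ h F      b c c h h $    expand F → C c h
  5  $ h h c C  b c c h h $    expand C → b c
Stack after step 5: $ h h c c b (top = b).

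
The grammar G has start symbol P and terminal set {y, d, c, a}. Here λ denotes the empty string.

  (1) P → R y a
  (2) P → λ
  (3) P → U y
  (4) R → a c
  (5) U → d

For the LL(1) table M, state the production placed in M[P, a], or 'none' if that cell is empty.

FIRST(R) = {a}
FIRST(U) = {d}
FIRST(P) = {λ, a, d}  (via R y a, U y)
FOLLOW(P) includes $ since P is the start symbol.
FOLLOW(P): P appears on no right-hand side. Thus FOLLOW(P) = {$}.
For P → R y a: FIRST(R y a) = {a}, so it goes in M[P, t] for t ∈ {a}.
For P → λ: FIRST(λ) = {λ}, so it goes in M[P, t] for t ∈ {}; since λ ∈ FIRST, also for every t ∈ FOLLOW(P) = {$}.
For P → U y: FIRST(U y) = {d}, so it goes in M[P, t] for t ∈ {d}.

P → R y a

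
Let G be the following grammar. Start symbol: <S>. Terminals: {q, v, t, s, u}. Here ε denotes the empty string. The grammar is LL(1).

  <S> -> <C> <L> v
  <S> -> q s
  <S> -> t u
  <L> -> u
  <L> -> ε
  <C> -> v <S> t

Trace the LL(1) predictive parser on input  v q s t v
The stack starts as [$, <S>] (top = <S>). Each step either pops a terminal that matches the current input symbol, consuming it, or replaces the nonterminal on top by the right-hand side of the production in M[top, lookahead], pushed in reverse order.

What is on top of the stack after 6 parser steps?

t

step 1: stack=$ <S>  input=v q s t v $  — expand <S> -> <C> <L> v
step 2: stack=$ v <L> <C>  input=v q s t v $  — expand <C> -> v <S> t
step 3: stack=$ v <L> t <S> v  input=v q s t v $  — match v
step 4: stack=$ v <L> t <S>  input=q s t v $  — expand <S> -> q s
step 5: stack=$ v <L> t s q  input=q s t v $  — match q
step 6: stack=$ v <L> t s  input=s t v $  — match s
Stack after step 6: $ v <L> t (top = t).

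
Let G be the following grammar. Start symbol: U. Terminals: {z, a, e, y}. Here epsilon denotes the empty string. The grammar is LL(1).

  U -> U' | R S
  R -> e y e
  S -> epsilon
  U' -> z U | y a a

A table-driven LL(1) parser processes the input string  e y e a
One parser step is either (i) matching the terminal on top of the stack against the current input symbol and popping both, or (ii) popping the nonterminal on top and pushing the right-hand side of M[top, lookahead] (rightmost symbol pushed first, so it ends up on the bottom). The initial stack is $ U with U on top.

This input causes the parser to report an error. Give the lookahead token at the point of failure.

step 1: stack=$ U  input=e y e a $  — expand U -> R S
step 2: stack=$ S R  input=e y e a $  — expand R -> e y e
step 3: stack=$ S e y e  input=e y e a $  — match e
step 4: stack=$ S e y  input=y e a $  — match y
step 5: stack=$ S e  input=e a $  — match e
step 6: stack=$ S  input=a $  — error: M[S, a] is empty

a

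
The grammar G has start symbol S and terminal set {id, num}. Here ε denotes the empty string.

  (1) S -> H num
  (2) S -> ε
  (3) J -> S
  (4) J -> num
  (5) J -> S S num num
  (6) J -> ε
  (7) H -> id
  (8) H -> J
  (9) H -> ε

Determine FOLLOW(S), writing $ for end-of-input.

{$, id, num}

FIRST(S): from S->H num we get {id, num}; from S->ε we get {ε}. So FIRST(S) = {ε, id, num}.
FIRST(J): from J->S we get {ε, id, num}; from J->num we get {num}; from J->S S num num we get {id, num}; from J->ε we get {ε}. So FIRST(J) = {ε, id, num}.
FIRST(H): from H->id we get {id}; from H->J we get {ε, id, num}; from H->ε we get {ε}. So FIRST(H) = {ε, id, num}.
FOLLOW(S) includes $ since S is the start symbol.
FOLLOW(H): in S->H num, H is followed by num with FIRST {num}. Thus FOLLOW(H) = {num}.
FOLLOW(J): in H->J, the suffix after J is empty, so FOLLOW(J) ⊇ FOLLOW(H) = {num}. Thus FOLLOW(J) = {num}.
FOLLOW(S): in J->S, the suffix after S is empty, so FOLLOW(S) ⊇ FOLLOW(J) = {num}; in J->S S num num (occurrence 1), S is followed by S num num with FIRST {id, num}; in J->S S num num (occurrence 2), S is followed by num num with FIRST {num}. Thus FOLLOW(S) = {$, id, num}.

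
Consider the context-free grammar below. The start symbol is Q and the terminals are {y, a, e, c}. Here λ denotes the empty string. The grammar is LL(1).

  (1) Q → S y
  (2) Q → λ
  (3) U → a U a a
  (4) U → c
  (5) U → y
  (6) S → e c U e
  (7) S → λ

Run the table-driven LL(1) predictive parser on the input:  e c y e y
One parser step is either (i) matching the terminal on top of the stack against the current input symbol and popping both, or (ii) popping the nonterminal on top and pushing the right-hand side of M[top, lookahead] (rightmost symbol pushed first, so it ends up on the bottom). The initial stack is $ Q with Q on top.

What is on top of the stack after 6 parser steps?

     Stack        Input        Action
  1  $ Q          e c y e y $  expand Q → S y
  2  $ y S        e c y e y $  expand S → e c U e
  3  $ y e U c e  e c y e y $  match e
  4  $ y e U c    c y e y $    match c
  5  $ y e U      y e y $      expand U → y
  6  $ y e y      y e y $      match y
Stack after step 6: $ y e (top = e).

e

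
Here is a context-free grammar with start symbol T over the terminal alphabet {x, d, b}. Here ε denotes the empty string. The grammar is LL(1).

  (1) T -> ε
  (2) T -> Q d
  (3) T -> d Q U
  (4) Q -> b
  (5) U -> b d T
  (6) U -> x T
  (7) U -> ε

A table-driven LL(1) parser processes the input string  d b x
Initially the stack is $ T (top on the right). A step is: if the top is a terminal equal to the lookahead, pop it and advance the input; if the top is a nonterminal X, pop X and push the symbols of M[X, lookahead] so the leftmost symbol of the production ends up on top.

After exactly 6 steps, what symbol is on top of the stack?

     Stack    Input    Action
  1  $ T      d b x $  expand T -> d Q U
  2  $ U Q d  d b x $  match d
  3  $ U Q    b x $    expand Q -> b
  4  $ U b    b x $    match b
  5  $ U      x $      expand U -> x T
  6  $ T x    x $      match x
Stack after step 6: $ T (top = T).

T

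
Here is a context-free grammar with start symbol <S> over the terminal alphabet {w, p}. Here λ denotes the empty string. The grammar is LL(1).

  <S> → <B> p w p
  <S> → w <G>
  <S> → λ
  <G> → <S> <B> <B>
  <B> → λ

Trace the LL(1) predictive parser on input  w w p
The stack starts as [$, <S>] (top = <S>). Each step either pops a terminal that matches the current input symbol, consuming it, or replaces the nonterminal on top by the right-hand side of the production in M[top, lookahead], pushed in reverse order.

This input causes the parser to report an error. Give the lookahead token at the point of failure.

$

step 1: stack=$ <S>  input=w w p $  — expand <S> → w <G>
step 2: stack=$ <G> w  input=w w p $  — match w
step 3: stack=$ <G>  input=w p $  — expand <G> → <S> <B> <B>
step 4: stack=$ <B> <B> <S>  input=w p $  — expand <S> → w <G>
step 5: stack=$ <B> <B> <G> w  input=w p $  — match w
step 6: stack=$ <B> <B> <G>  input=p $  — expand <G> → <S> <B> <B>
step 7: stack=$ <B> <B> <B> <B> <S>  input=p $  — expand <S> → <B> p w p
step 8: stack=$ <B> <B> <B> <B> p w p <B>  input=p $  — expand <B> → λ
step 9: stack=$ <B> <B> <B> <B> p w p  input=p $  — match p
step 10: stack=$ <B> <B> <B> <B> p w  input=$  — error: top is terminal w but lookahead is $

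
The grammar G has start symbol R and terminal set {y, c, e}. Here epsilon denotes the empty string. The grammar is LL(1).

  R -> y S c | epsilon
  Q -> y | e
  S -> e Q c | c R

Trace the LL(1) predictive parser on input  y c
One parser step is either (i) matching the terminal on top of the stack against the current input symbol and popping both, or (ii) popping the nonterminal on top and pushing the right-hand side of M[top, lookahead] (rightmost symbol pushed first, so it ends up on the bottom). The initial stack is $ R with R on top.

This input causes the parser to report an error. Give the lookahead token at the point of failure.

     Stack    Input  Action
  1  $ R      y c $  expand R -> y S c
  2  $ c S y  y c $  match y
  3  $ c S    c $    expand S -> c R
  4  $ c R c  c $    match c
  5  $ c R    $      expand R -> epsilon
  6  $ c      $      error: top is terminal c but lookahead is $

$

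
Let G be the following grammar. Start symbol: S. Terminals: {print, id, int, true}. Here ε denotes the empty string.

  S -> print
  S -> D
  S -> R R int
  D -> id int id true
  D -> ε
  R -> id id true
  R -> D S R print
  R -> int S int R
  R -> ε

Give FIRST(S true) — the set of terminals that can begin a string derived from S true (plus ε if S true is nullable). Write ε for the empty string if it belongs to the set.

{id, int, print, true}

FIRST(D) = {ε, id}
FIRST(S) = {ε, id, int, print}  (via D, R R int)
FIRST(R) = {ε, id, int, print}  (via D S R print)
FIRST(S true): take FIRST of each symbol in turn, carrying on past any symbol whose FIRST contains ε; result {id, int, print, true}.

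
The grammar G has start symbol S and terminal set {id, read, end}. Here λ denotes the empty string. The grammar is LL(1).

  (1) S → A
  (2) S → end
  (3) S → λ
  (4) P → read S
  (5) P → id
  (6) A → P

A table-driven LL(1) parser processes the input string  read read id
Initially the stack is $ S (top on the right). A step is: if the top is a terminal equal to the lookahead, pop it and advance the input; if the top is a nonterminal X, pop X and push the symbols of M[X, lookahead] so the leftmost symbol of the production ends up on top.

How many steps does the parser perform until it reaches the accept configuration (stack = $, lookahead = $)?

12

step 1: stack=$ S  input=read read id $  — expand S → A
step 2: stack=$ A  input=read read id $  — expand A → P
step 3: stack=$ P  input=read read id $  — expand P → read S
step 4: stack=$ S read  input=read read id $  — match read
step 5: stack=$ S  input=read id $  — expand S → A
step 6: stack=$ A  input=read id $  — expand A → P
step 7: stack=$ P  input=read id $  — expand P → read S
step 8: stack=$ S read  input=read id $  — match read
step 9: stack=$ S  input=id $  — expand S → A
step 10: stack=$ A  input=id $  — expand A → P
step 11: stack=$ P  input=id $  — expand P → id
step 12: stack=$ id  input=id $  — match id
Accept reached after 12 steps.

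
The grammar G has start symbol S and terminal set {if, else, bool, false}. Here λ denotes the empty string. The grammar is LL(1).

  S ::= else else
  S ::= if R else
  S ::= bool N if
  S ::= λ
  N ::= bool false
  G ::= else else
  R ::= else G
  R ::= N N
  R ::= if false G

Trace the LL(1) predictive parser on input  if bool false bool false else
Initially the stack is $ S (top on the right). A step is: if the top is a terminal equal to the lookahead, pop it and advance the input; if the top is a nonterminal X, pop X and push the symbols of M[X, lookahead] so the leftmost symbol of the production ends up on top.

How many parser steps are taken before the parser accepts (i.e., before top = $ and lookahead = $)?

      Stack                Input                            Action
   1  $ S                  if bool false bool false else $  expand S ::= if R else
   2  $ else R if          if bool false bool false else $  match if
   3  $ else R             bool false bool false else $     expand R ::= N N
   4  $ else N N           bool false bool false else $     expand N ::= bool false
   5  $ else N false bool  bool false bool false else $     match bool
   6  $ else N false       false bool false else $          match false
   7  $ else N             bool false else $                expand N ::= bool false
   8  $ else false bool    bool false else $                match bool
   9  $ else false         false else $                     match false
  10  $ else               else $                           match else
Accept reached after 10 steps.

10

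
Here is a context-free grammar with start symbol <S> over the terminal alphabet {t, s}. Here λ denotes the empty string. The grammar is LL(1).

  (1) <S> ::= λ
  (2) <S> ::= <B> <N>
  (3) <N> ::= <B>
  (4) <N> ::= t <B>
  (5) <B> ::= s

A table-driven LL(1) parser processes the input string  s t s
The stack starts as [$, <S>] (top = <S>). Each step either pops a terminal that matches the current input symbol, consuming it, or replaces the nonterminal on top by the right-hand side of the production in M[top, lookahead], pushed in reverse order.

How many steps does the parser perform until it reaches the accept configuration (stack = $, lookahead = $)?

7

     Stack      Input    Action
  1  $ <S>      s t s $  expand <S> ::= <B> <N>
  2  $ <N> <B>  s t s $  expand <B> ::= s
  3  $ <N> s    s t s $  match s
  4  $ <N>      t s $    expand <N> ::= t <B>
  5  $ <B> t    t s $    match t
  6  $ <B>      s $      expand <B> ::= s
  7  $ s        s $      match s
Accept reached after 7 steps.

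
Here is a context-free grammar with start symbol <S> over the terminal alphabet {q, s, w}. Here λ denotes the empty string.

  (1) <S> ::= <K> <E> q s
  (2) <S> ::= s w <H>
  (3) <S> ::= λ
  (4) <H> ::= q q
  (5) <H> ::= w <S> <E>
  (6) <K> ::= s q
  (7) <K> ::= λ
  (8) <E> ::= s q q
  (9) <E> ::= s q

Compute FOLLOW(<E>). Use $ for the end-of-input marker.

{$, q, s}

FIRST(<H>) = {q, w}
FIRST(<K>) = {λ, s}
FIRST(<E>) = {s}
FIRST(<S>) = {λ, s}  (via <K> <E> q s)
FOLLOW(<S>) includes $ since <S> is the start symbol.
FOLLOW(<S>): in <H>::=w <S> <E>, <S> is followed by <E> with FIRST {s}. Thus FOLLOW(<S>) = {$, s}.
FOLLOW(<H>): in <S>::=s w <H>, the suffix after <H> is empty, so FOLLOW(<H>) ⊇ FOLLOW(<S>) = {$, s}. Thus FOLLOW(<H>) = {$, s}.
FOLLOW(<K>): in <S>::=<K> <E> q s, <K> is followed by <E> q s with FIRST {s}. Thus FOLLOW(<K>) = {s}.
FOLLOW(<E>): in <S>::=<K> <E> q s, <E> is followed by q s with FIRST {q}; in <H>::=w <S> <E>, the suffix after <E> is empty, so FOLLOW(<E>) ⊇ FOLLOW(<H>) = {$, s}. Thus FOLLOW(<E>) = {$, q, s}.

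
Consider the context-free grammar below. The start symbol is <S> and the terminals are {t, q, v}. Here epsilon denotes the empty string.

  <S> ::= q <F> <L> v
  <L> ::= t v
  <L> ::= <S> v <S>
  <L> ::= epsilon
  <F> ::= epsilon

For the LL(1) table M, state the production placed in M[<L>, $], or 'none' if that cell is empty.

FIRST(<S>): from <S>::=q <F> <L> v we get {q}. So FIRST(<S>) = {q}.
FIRST(<F>): from <F>::=epsilon we get {epsilon}. So FIRST(<F>) = {epsilon}.
FIRST(<L>): from <L>::=t v we get {t}; from <L>::=<S> v <S> we get {q}; from <L>::=epsilon we get {epsilon}. So FIRST(<L>) = {epsilon, q, t}.
FOLLOW(<S>) includes $ since <S> is the start symbol.
FOLLOW(<L>): in <S>::=q <F> <L> v, <L> is followed by v with FIRST {v}. Thus FOLLOW(<L>) = {v}.
For <L> ::= t v: FIRST(t v) = {t}, so it goes in M[<L>, t] for t ∈ {t}.
For <L> ::= <S> v <S>: FIRST(<S> v <S>) = {q}, so it goes in M[<L>, t] for t ∈ {q}.
For <L> ::= epsilon: FIRST(epsilon) = {epsilon}, so it goes in M[<L>, t] for t ∈ {}; since epsilon ∈ FIRST, also for every t ∈ FOLLOW(<L>) = {v}.
None of these place a production in M[<L>, $].

none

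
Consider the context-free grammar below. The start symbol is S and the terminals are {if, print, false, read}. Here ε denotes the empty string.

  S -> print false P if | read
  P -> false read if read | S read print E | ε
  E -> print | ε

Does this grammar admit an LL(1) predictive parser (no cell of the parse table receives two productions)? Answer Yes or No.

Yes

FIRST(S) = {print, read}
FIRST(P) = {ε, false, print, read}
FIRST(E) = {ε, print}
FOLLOW(S) = {$, read}
FOLLOW(P) = {if}
FOLLOW(E) = {if}
Each cell of M receives at most one production.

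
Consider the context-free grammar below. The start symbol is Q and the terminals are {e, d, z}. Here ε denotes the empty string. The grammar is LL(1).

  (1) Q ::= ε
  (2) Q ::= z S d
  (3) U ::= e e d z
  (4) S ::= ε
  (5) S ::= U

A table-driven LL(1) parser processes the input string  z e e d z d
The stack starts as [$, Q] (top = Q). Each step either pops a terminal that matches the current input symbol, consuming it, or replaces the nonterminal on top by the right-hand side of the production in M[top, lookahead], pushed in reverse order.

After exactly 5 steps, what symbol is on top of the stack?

     Stack        Input          Action
  1  $ Q          z e e d z d $  expand Q ::= z S d
  2  $ d S z      z e e d z d $  match z
  3  $ d S        e e d z d $    expand S ::= U
  4  $ d U        e e d z d $    expand U ::= e e d z
  5  $ d z d e e  e e d z d $    match e
Stack after step 5: $ d z d e (top = e).

e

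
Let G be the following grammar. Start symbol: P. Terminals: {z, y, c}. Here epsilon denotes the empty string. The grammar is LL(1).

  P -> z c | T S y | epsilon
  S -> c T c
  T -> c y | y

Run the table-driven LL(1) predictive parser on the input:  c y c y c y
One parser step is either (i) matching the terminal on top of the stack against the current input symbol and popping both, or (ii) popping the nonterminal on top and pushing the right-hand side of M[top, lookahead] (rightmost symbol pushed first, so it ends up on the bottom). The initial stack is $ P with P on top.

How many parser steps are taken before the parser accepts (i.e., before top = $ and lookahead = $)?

step 1: stack=$ P  input=c y c y c y $  — expand P -> T S y
step 2: stack=$ y S T  input=c y c y c y $  — expand T -> c y
step 3: stack=$ y S y c  input=c y c y c y $  — match c
step 4: stack=$ y S y  input=y c y c y $  — match y
step 5: stack=$ y S  input=c y c y $  — expand S -> c T c
step 6: stack=$ y c T c  input=c y c y $  — match c
step 7: stack=$ y c T  input=y c y $  — expand T -> y
step 8: stack=$ y c y  input=y c y $  — match y
step 9: stack=$ y c  input=c y $  — match c
step 10: stack=$ y  input=y $  — match y
Accept reached after 10 steps.

10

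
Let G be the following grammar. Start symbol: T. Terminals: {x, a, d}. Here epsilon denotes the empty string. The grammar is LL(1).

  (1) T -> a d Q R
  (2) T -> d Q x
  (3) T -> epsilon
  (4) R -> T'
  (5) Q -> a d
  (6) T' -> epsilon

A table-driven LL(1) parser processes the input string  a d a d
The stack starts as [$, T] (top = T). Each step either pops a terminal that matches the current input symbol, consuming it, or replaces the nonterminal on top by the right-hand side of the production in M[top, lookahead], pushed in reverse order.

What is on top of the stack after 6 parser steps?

R

     Stack      Input      Action
  1  $ T        a d a d $  expand T -> a d Q R
  2  $ R Q d a  a d a d $  match a
  3  $ R Q d    d a d $    match d
  4  $ R Q      a d $      expand Q -> a d
  5  $ R d a    a d $      match a
  6  $ R d      d $        match d
Stack after step 6: $ R (top = R).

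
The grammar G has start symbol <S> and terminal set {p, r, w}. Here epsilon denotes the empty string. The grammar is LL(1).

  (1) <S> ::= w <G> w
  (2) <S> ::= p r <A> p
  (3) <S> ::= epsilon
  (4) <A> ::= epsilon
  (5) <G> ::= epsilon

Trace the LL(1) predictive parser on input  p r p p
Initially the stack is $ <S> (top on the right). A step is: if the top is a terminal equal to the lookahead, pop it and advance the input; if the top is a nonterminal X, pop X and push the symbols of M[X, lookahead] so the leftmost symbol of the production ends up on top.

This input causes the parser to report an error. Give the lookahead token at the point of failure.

     Stack        Input      Action
  1  $ <S>        p r p p $  expand <S> ::= p r <A> p
  2  $ p <A> r p  p r p p $  match p
  3  $ p <A> r    r p p $    match r
  4  $ p <A>      p p $      expand <A> ::= epsilon
  5  $ p          p p $      match p
  6  $            p $        error: stack empty but input remains

p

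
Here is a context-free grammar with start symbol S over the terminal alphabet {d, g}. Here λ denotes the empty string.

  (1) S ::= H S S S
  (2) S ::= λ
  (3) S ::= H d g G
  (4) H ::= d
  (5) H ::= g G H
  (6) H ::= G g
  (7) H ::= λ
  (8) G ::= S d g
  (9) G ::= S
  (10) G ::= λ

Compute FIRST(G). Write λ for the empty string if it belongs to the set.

FIRST(S): from S::=H S S S we get {λ, d, g}; from S::=λ we get {λ}; from S::=H d g G we get {d, g}. So FIRST(S) = {λ, d, g}.
FIRST(G): from G::=S d g we get {d, g}; from G::=S we get {λ, d, g}; from G::=λ we get {λ}. So FIRST(G) = {λ, d, g}.
FIRST(H): from H::=d we get {d}; from H::=g G H we get {g}; from H::=G g we get {d, g}; from H::=λ we get {λ}. So FIRST(H) = {λ, d, g}.

{λ, d, g}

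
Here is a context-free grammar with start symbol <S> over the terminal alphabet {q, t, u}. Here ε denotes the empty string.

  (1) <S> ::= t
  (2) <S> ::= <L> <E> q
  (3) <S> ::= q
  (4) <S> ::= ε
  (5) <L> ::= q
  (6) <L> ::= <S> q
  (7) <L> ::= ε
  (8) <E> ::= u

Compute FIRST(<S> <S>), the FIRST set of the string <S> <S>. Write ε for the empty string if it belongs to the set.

{ε, q, t, u}

FIRST(<E>): from <E>::=u we get {u}. So FIRST(<E>) = {u}.
FIRST(<S>): from <S>::=t we get {t}; from <S>::=<L> <E> q we get {q, t, u}; from <S>::=q we get {q}; from <S>::=ε we get {ε}. So FIRST(<S>) = {ε, q, t, u}.
FIRST(<L>): from <L>::=q we get {q}; from <L>::=<S> q we get {q, t, u}; from <L>::=ε we get {ε}. So FIRST(<L>) = {ε, q, t, u}.
FIRST(<S> <S>): take FIRST of each symbol in turn, carrying on past any symbol whose FIRST contains ε; result {ε, q, t, u}.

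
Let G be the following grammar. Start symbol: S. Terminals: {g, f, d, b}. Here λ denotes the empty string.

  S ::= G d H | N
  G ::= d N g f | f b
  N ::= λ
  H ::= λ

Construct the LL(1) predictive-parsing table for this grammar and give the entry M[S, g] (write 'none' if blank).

FIRST(G) = {d, f}
FIRST(N) = {λ}
FIRST(H) = {λ}
FIRST(S) = {λ, d, f}  (via G d H, N)
FOLLOW(S) includes $ since S is the start symbol.
FOLLOW(S): S appears on no right-hand side. Thus FOLLOW(S) = {$}.
For S ::= G d H: FIRST(G d H) = {d, f}, so it goes in M[S, t] for t ∈ {d, f}.
For S ::= N: FIRST(N) = {λ}, so it goes in M[S, t] for t ∈ {}; since λ ∈ FIRST, also for every t ∈ FOLLOW(S) = {$}.
None of these place a production in M[S, g].

none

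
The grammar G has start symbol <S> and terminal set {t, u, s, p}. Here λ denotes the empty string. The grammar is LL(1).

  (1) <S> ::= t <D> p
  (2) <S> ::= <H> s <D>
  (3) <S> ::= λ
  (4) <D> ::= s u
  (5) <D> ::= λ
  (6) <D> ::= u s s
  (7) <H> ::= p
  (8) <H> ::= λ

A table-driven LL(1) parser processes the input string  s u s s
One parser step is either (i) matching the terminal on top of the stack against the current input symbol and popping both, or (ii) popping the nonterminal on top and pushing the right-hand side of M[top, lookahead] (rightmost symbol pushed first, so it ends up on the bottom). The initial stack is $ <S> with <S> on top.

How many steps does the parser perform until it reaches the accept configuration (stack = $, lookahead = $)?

step 1: stack=$ <S>  input=s u s s $  — expand <S> ::= <H> s <D>
step 2: stack=$ <D> s <H>  input=s u s s $  — expand <H> ::= λ
step 3: stack=$ <D> s  input=s u s s $  — match s
step 4: stack=$ <D>  input=u s s $  — expand <D> ::= u s s
step 5: stack=$ s s u  input=u s s $  — match u
step 6: stack=$ s s  input=s s $  — match s
step 7: stack=$ s  input=s $  — match s
Accept reached after 7 steps.

7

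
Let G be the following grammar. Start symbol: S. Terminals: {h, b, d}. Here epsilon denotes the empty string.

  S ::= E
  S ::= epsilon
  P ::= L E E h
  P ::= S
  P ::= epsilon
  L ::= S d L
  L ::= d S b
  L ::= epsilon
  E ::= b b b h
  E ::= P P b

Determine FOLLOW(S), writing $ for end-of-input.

{$, b, d}

FIRST(S) = {epsilon, b, d}  (via E)
FIRST(L) = {epsilon, b, d}  (via S d L)
FIRST(P) = {epsilon, b, d}  (via L E E h, S)
FIRST(E) = {b, d}  (via P P b)
FOLLOW(S) includes $ since S is the start symbol.
FOLLOW(P): in E::=P P b (occurrence 1), P is followed by P b with FIRST {b, d}; in E::=P P b (occurrence 2), P is followed by b with FIRST {b}. Thus FOLLOW(P) = {b, d}.
FOLLOW(S): in P::=S, the suffix after S is empty, so FOLLOW(S) ⊇ FOLLOW(P) = {b, d}; in L::=S d L, S is followed by d L with FIRST {d}; in L::=d S b, S is followed by b with FIRST {b}. Thus FOLLOW(S) = {$, b, d}.
FOLLOW(L): in P::=L E E h, L is followed by E E h with FIRST {b, d}; in L::=S d L, the suffix after L is empty (adds nothing new). Thus FOLLOW(L) = {b, d}.
FOLLOW(E): in S::=E, the suffix after E is empty, so FOLLOW(E) ⊇ FOLLOW(S) = {$, b, d}; in P::=L E E h (occurrence 1), E is followed by E h with FIRST {b, d}; in P::=L E E h (occurrence 2), E is followed by h with FIRST {h}. Thus FOLLOW(E) = {$, b, d, h}.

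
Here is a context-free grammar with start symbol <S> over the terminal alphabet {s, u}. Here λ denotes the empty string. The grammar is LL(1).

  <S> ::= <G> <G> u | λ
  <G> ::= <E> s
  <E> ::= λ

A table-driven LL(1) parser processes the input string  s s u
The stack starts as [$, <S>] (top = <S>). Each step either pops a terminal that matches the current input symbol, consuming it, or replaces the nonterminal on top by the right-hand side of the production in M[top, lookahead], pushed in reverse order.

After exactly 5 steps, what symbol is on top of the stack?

<E>

step 1: stack=$ <S>  input=s s u $  — expand <S> ::= <G> <G> u
step 2: stack=$ u <G> <G>  input=s s u $  — expand <G> ::= <E> s
step 3: stack=$ u <G> s <E>  input=s s u $  — expand <E> ::= λ
step 4: stack=$ u <G> s  input=s s u $  — match s
step 5: stack=$ u <G>  input=s u $  — expand <G> ::= <E> s
Stack after step 5: $ u s <E> (top = <E>).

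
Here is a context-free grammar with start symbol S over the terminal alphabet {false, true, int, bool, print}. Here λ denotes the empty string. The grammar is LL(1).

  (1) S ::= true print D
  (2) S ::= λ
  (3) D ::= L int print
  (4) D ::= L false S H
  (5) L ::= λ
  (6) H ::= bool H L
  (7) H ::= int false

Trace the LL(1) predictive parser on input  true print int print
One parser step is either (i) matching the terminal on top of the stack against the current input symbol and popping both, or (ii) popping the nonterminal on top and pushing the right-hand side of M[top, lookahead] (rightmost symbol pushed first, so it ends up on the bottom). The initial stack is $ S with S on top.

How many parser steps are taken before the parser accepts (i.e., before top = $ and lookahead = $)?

7

step 1: stack=$ S  input=true print int print $  — expand S ::= true print D
step 2: stack=$ D print true  input=true print int print $  — match true
step 3: stack=$ D print  input=print int print $  — match print
step 4: stack=$ D  input=int print $  — expand D ::= L int print
step 5: stack=$ print int L  input=int print $  — expand L ::= λ
step 6: stack=$ print int  input=int print $  — match int
step 7: stack=$ print  input=print $  — match print
Accept reached after 7 steps.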